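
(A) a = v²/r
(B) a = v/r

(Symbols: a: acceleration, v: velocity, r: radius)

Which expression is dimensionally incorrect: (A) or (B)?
(B)

(A) a = v²/r: LHS [L T^-2], RHS [L T^-2] ✓
(B) a = v/r: LHS [L T^-2], RHS [T^-1] ✗

Expression (B) a = v/r is dimensionally incorrect.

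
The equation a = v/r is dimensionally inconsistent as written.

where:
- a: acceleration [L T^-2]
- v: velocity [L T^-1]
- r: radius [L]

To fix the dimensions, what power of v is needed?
The exponent of v should be 2: a = v^2/r

The LHS a has dimensions [L T^-2]; v has dimensions [L T^-1].
As written, the RHS v/r (exponent 1 on v) has dimensions [T^-1], which does not match.
With exponent 2, the RHS v^2/r has dimensions [L T^-2], matching the LHS.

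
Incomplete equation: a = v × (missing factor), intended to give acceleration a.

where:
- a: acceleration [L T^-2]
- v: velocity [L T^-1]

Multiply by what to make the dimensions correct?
1/t (inverse time), dimensions [T^-1]

a has dimensions [L T^-2] and v has dimensions [L T^-1].
The missing factor must have dimensions [L T^-2] / [L T^-1] = [T^-1], i.e. inverse time (1/t).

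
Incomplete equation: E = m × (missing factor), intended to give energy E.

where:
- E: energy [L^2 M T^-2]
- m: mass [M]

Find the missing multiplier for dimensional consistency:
v² (velocity squared), dimensions [L^2 T^-2]

E has dimensions [L^2 M T^-2] and m has dimensions [M].
The missing factor must have dimensions [L^2 M T^-2] / [M] = [L^2 T^-2], i.e. velocity squared (v²).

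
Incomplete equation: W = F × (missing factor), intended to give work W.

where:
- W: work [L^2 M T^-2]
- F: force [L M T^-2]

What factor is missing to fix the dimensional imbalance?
d (distance), dimensions [L]

W has dimensions [L^2 M T^-2] and F has dimensions [L M T^-2].
The missing factor must have dimensions [L^2 M T^-2] / [L M T^-2] = [L], i.e. distance (d).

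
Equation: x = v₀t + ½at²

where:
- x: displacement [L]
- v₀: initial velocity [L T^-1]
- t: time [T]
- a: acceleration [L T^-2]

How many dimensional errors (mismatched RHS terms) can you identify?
0

LHS x: [L]
- v₀t: [L] ✓
- ½at²: [L] ✓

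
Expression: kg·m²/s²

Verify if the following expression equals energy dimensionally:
Yes

The expression kg·m²/s² has dimensions [L^2 M T^-2], which is exactly energy [L^2 M T^-2].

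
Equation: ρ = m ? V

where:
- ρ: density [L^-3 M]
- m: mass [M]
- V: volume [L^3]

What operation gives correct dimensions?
division (÷): ρ = m ÷ V

ρ [L^-3 M]; m [M]; V [L^3].
m × V → [L^3 M] ✗
m ÷ V → [L^-3 M] ✓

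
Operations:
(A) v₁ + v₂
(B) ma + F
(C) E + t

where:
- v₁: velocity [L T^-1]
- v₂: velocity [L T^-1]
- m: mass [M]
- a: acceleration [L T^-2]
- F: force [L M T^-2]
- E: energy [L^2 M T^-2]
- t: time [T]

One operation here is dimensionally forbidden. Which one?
(C) E + t

(A) v₁ + v₂: v₁ [L T^-1] and v₂ [L T^-1] — same dimensions ✓
(B) ma + F: ma [L M T^-2] and F [L M T^-2] — same dimensions ✓
(C) E + t: E [L^2 M T^-2] and t [T] — different dimensions cannot be added/subtracted ✗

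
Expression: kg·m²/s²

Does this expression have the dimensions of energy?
Yes

The expression kg·m²/s² has dimensions [L^2 M T^-2], which is exactly energy [L^2 M T^-2].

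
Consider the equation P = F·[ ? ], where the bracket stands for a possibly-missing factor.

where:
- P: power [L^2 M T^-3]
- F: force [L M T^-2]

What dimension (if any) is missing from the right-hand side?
[L T^-1] — velocity (e.g. v)

P has dimensions [L^2 M T^-3]; F has dimensions [L M T^-2].
The bracketed factor must supply [L^2 M T^-3] / [L M T^-2] = [L T^-1].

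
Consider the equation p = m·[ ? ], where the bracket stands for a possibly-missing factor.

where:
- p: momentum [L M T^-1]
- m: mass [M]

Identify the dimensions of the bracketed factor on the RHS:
[L T^-1] — velocity (e.g. v)

p has dimensions [L M T^-1]; m has dimensions [M].
The bracketed factor must supply [L M T^-1] / [M] = [L T^-1].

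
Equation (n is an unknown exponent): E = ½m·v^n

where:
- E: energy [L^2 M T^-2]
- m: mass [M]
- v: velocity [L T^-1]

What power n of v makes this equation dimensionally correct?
n = 2

E has dimensions [L^2 M T^-2]; v has dimensions [L T^-1].
The rest of the RHS has dimensions [M], so v^n must supply [L^2 T^-2].
With n = 2: ½m·v^2 has dimensions [L^2 M T^-2], matching the LHS ✓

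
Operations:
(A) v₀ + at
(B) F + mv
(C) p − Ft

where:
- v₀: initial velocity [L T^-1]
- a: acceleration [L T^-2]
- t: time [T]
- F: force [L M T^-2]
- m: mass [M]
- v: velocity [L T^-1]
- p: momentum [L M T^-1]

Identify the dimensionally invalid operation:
(B) F + mv

(A) v₀ + at: v₀ [L T^-1] and at [L T^-1] — same dimensions ✓
(B) F + mv: F [L M T^-2] and mv [L M T^-1] — different dimensions cannot be added/subtracted ✗
(C) p − Ft: p [L M T^-1] and Ft [L M T^-1] — same dimensions ✓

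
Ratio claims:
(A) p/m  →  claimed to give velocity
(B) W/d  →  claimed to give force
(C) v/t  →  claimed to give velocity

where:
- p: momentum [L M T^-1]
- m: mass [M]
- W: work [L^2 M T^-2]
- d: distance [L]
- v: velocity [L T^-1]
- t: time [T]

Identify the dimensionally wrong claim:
(C) v/t does not give velocity

(A) p/m: [L T^-1] = velocity [L T^-1] ✓
(B) W/d: [L M T^-2] = force [L M T^-2] ✓
(C) v/t: [L T^-2] ≠ velocity [L T^-1] ✗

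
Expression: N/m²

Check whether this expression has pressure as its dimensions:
Yes

The expression N/m² has dimensions [L^-1 M T^-2], which is exactly pressure [L^-1 M T^-2].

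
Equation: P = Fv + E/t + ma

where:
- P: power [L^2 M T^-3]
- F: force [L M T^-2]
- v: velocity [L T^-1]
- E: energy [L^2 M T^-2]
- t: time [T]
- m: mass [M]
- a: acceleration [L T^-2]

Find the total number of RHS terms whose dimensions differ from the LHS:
1

LHS P: [L^2 M T^-3]
- Fv: [L^2 M T^-3] ✓
- E/t: [L^2 M T^-3] ✓
- ma: [L M T^-2] ✗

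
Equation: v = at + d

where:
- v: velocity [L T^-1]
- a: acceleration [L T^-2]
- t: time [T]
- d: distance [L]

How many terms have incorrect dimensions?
1

LHS v: [L T^-1]
- at: [L T^-1] ✓
- d: [L] ✗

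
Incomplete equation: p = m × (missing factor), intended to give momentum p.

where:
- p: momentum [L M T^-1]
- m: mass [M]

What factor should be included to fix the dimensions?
v (velocity), dimensions [L T^-1]

p has dimensions [L M T^-1] and m has dimensions [M].
The missing factor must have dimensions [L M T^-1] / [M] = [L T^-1], i.e. velocity (v).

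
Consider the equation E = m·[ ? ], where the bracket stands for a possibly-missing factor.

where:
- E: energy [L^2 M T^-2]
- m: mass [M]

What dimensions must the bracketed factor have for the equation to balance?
[L^2 T^-2] — velocity squared (e.g. v²)

E has dimensions [L^2 M T^-2]; m has dimensions [M].
The bracketed factor must supply [L^2 M T^-2] / [M] = [L^2 T^-2].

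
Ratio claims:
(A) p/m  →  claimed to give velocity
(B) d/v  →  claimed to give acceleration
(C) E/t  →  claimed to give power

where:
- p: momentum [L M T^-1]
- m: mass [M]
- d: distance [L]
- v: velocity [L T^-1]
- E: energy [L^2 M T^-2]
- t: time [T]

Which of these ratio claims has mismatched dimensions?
(B) d/v does not give acceleration

(A) p/m: [L T^-1] = velocity [L T^-1] ✓
(B) d/v: [T] ≠ acceleration [L T^-2] ✗
(C) E/t: [L^2 M T^-3] = power [L^2 M T^-3] ✓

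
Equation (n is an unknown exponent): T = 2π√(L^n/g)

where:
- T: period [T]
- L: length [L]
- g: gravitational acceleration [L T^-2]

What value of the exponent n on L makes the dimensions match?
n = 1

T has dimensions [T]; L has dimensions [L].
With n = 1: 2π√(L^1/g) has dimensions [T], matching the LHS ✓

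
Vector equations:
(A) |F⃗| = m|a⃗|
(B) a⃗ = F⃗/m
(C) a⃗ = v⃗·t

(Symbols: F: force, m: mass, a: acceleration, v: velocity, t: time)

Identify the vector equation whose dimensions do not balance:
(C) a⃗ = v⃗·t

(A) |F⃗| = m|a⃗|: LHS [L M T^-2], RHS [L M T^-2] ✓ — magnitudes of vectors are scalars
(B) a⃗ = F⃗/m: LHS [L T^-2], RHS [L T^-2] ✓ — force (vector) divided by mass (scalar)
(C) a⃗ = v⃗·t: LHS [L T^-2], RHS [L] ✗ — acceleration is velocity per time; should be v⃗/t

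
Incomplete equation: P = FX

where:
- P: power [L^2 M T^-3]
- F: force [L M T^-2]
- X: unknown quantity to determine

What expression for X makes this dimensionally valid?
X = v (velocity), dimensions [L T^-1]

P has dimensions [L^2 M T^-3]; the rest of the RHS (F) has dimensions [L M T^-2].
So X must have dimensions [L T^-1] — X = v (velocity).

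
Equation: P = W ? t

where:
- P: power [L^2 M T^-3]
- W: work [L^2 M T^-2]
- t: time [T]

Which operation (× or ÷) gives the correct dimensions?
division (÷): P = W ÷ t

P [L^2 M T^-3]; W [L^2 M T^-2]; t [T].
W × t → [L^2 M T^-1] ✗
W ÷ t → [L^2 M T^-3] ✓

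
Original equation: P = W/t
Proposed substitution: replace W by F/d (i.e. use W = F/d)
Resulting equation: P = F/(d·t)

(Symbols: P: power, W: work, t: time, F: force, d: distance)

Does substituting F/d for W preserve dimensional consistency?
No

[W] = [L^2 M T^-2] and [F/d] = [M T^-2]. These differ, so the substitution replaces a quantity by one of different dimensions and the result P = F/(d·t) has LHS [L^2 M T^-3] vs RHS [M T^-3] — inconsistent.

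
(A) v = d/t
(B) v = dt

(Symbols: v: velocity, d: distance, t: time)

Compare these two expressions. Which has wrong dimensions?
(B)

(A) v = d/t: LHS [L T^-1], RHS [L T^-1] ✓
(B) v = dt: LHS [L T^-1], RHS [L T] ✗

Expression (B) v = dt is dimensionally incorrect.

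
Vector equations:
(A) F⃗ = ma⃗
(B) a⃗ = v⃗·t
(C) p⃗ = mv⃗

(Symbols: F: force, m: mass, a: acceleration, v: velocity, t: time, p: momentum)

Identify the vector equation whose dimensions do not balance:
(B) a⃗ = v⃗·t

(A) F⃗ = ma⃗: LHS [L M T^-2], RHS [L M T^-2] ✓ — Force and acceleration are vectors, mass is a scalar
(B) a⃗ = v⃗·t: LHS [L T^-2], RHS [L] ✗ — acceleration is velocity per time; should be v⃗/t
(C) p⃗ = mv⃗: LHS [L M T^-1], RHS [L M T^-1] ✓ — mass (scalar) times velocity (vector)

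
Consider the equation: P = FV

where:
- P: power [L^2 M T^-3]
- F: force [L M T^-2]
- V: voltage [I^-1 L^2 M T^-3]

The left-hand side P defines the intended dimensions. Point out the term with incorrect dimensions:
The right-hand side term FV

P has dimensions [L^2 M T^-3], but FV has dimensions [I^-1 L^3 M^2 T^-5], so the term FV is dimensionally wrong for P.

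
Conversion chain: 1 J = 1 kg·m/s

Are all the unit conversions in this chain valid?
The chain is incorrect (it contains an error).

Incorrect: Joule is kg·m²/s², not kg·m/s (that is momentum)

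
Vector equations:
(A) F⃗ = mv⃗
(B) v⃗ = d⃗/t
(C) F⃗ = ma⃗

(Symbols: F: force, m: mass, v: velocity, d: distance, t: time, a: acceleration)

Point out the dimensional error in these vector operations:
(A) F⃗ = mv⃗

(A) F⃗ = mv⃗: LHS [L M T^-2], RHS [L M T^-1] ✗ — mass times velocity is momentum, not force; should be ma⃗
(B) v⃗ = d⃗/t: LHS [L T^-1], RHS [L T^-1] ✓ — displacement (vector) divided by time (scalar)
(C) F⃗ = ma⃗: LHS [L M T^-2], RHS [L M T^-2] ✓ — Force and acceleration are vectors, mass is a scalar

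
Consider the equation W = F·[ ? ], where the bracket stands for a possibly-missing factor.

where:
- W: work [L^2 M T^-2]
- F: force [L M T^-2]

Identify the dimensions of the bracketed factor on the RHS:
[L] — length (e.g. a distance d)

W has dimensions [L^2 M T^-2]; F has dimensions [L M T^-2].
The bracketed factor must supply [L^2 M T^-2] / [L M T^-2] = [L].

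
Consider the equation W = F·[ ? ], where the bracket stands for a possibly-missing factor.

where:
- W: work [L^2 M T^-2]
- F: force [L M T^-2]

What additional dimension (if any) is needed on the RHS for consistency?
[L] — length (e.g. a distance d)

W has dimensions [L^2 M T^-2]; F has dimensions [L M T^-2].
The bracketed factor must supply [L^2 M T^-2] / [L M T^-2] = [L].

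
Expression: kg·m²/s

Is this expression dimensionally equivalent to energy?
No

The expression kg·m²/s has dimensions [L^2 M T^-1], but energy has dimensions [L^2 M T^-2].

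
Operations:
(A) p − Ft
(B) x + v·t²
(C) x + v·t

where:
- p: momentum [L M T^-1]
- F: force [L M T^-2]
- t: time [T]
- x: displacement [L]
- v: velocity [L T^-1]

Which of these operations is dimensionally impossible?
(B) x + v·t²

(A) p − Ft: p [L M T^-1] and Ft [L M T^-1] — same dimensions ✓
(B) x + v·t²: x [L] and v·t² [L T] — different dimensions cannot be added/subtracted ✗
(C) x + v·t: x [L] and v·t [L] — same dimensions ✓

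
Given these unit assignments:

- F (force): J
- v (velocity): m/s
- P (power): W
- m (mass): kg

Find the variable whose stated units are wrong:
F

The variable F (force) should have units N, not J.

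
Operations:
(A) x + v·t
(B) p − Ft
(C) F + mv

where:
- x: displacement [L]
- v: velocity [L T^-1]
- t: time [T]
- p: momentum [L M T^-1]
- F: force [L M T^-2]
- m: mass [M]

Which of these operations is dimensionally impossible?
(C) F + mv

(A) x + v·t: x [L] and v·t [L] — same dimensions ✓
(B) p − Ft: p [L M T^-1] and Ft [L M T^-1] — same dimensions ✓
(C) F + mv: F [L M T^-2] and mv [L M T^-1] — different dimensions cannot be added/subtracted ✗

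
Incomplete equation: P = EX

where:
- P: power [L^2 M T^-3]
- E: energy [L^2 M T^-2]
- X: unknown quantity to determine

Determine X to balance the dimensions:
X = f (inverse time / frequency (1/t)), dimensions [T^-1]

P has dimensions [L^2 M T^-3]; the rest of the RHS (E) has dimensions [L^2 M T^-2].
So X must have dimensions [T^-1] — X = f (inverse time / frequency (1/t)).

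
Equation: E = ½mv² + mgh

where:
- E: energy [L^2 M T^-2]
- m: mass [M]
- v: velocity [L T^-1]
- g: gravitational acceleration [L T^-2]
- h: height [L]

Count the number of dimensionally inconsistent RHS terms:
0

LHS E: [L^2 M T^-2]
- ½mv²: [L^2 M T^-2] ✓
- mgh: [L^2 M T^-2] ✓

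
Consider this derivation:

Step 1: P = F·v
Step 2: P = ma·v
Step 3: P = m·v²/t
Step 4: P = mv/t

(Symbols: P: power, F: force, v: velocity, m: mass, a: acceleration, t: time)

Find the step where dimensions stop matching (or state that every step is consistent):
Step 4

Step 1: P = F·v → LHS [L^2 M T^-3], RHS [L^2 M T^-3] ✓
Step 2: P = ma·v → LHS [L^2 M T^-3], RHS [L^2 M T^-3] ✓
Step 3: P = m·v²/t → LHS [L^2 M T^-3], RHS [L^2 M T^-3] ✓
Step 4: P = mv/t → LHS [L^2 M T^-3], RHS [L M T^-2] ✗

The first dimensional inconsistency appears in step 4: P = mv/t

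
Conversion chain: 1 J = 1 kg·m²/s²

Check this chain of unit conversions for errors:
The chain is correct (no errors).

Correct: Joule is defined as kg·m²/s²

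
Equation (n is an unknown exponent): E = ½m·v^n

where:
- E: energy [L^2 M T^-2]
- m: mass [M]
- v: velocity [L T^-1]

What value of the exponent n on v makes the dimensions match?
n = 2

E has dimensions [L^2 M T^-2]; v has dimensions [L T^-1].
The rest of the RHS has dimensions [M], so v^n must supply [L^2 T^-2].
With n = 2: ½m·v^2 has dimensions [L^2 M T^-2], matching the LHS ✓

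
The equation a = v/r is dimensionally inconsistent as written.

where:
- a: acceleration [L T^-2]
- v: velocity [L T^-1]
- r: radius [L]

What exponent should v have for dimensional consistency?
The exponent of v should be 2: a = v^2/r

The LHS a has dimensions [L T^-2]; v has dimensions [L T^-1].
As written, the RHS v/r (exponent 1 on v) has dimensions [T^-1], which does not match.
With exponent 2, the RHS v^2/r has dimensions [L T^-2], matching the LHS.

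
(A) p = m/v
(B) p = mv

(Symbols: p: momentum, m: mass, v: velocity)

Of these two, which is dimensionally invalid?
(A)

(A) p = m/v: LHS [L M T^-1], RHS [L^-1 M T] ✗
(B) p = mv: LHS [L M T^-1], RHS [L M T^-1] ✓

Expression (A) p = m/v is dimensionally incorrect.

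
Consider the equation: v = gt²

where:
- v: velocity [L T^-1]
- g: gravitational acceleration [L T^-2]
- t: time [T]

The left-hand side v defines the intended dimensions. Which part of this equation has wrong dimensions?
The right-hand side term gt²

v has dimensions [L T^-1], but gt² has dimensions [L], so the term gt² is dimensionally wrong for v.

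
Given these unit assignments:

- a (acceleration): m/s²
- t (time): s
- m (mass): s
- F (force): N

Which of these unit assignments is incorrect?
m

The variable m (mass) should have units kg, not s.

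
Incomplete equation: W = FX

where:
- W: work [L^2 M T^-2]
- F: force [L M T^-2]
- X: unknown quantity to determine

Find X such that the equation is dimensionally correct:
X = d (distance), dimensions [L]

W has dimensions [L^2 M T^-2]; the rest of the RHS (F) has dimensions [L M T^-2].
So X must have dimensions [L] — X = d (distance).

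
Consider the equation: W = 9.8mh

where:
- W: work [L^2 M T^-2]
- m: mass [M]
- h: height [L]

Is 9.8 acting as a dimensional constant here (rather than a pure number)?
Yes

W has dimensions [L^2 M T^-2], while mh alone has dimensions [L M]. For the equation to balance, the factor 9.8 must carry dimensions [L T^-2] — it is a dimensional constant (a numerical value of a physical quantity with its units suppressed), not a pure number.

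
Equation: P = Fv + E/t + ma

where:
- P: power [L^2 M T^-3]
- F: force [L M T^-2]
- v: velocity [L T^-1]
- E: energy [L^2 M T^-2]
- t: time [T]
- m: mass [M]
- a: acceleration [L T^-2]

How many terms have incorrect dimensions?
1

LHS P: [L^2 M T^-3]
- Fv: [L^2 M T^-3] ✓
- E/t: [L^2 M T^-3] ✓
- ma: [L M T^-2] ✗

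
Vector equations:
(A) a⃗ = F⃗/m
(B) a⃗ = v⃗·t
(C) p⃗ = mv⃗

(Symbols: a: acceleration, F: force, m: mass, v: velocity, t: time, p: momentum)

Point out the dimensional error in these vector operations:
(B) a⃗ = v⃗·t

(A) a⃗ = F⃗/m: LHS [L T^-2], RHS [L T^-2] ✓ — force (vector) divided by mass (scalar)
(B) a⃗ = v⃗·t: LHS [L T^-2], RHS [L] ✗ — acceleration is velocity per time; should be v⃗/t
(C) p⃗ = mv⃗: LHS [L M T^-1], RHS [L M T^-1] ✓ — mass (scalar) times velocity (vector)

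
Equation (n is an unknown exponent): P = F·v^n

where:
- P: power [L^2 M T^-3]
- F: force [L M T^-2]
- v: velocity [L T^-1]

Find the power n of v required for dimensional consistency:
n = 1

P has dimensions [L^2 M T^-3]; v has dimensions [L T^-1].
The rest of the RHS has dimensions [L M T^-2], so v^n must supply [L T^-1].
With n = 1: F·v^1 has dimensions [L^2 M T^-3], matching the LHS ✓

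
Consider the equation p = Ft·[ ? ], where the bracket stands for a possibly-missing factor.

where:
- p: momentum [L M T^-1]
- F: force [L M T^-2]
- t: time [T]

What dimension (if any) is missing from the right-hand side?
Nothing is missing — the bracketed factor must be dimensionless.

p has dimensions [L M T^-1] and Ft already has dimensions [L M T^-1], so p = Ft is dimensionally complete.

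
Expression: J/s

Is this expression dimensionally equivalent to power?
Yes

The expression J/s has dimensions [L^2 M T^-3], which is exactly power [L^2 M T^-3].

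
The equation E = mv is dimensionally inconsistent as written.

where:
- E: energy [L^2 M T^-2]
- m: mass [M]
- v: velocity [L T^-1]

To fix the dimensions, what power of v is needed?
The exponent of v should be 2: E = mv^2

The LHS E has dimensions [L^2 M T^-2]; v has dimensions [L T^-1].
As written, the RHS mv (exponent 1 on v) has dimensions [L M T^-1], which does not match.
With exponent 2, the RHS mv^2 has dimensions [L^2 M T^-2], matching the LHS.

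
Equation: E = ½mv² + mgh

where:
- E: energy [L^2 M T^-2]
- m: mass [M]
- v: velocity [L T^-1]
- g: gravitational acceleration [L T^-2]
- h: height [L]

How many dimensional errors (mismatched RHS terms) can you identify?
0

LHS E: [L^2 M T^-2]
- ½mv²: [L^2 M T^-2] ✓
- mgh: [L^2 M T^-2] ✓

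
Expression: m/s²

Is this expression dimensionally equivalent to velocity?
No

The expression m/s² has dimensions [L T^-2], but velocity has dimensions [L T^-1].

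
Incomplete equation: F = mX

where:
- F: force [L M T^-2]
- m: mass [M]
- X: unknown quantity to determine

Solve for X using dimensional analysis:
X = a (acceleration), dimensions [L T^-2]

F has dimensions [L M T^-2]; the rest of the RHS (m) has dimensions [M].
So X must have dimensions [L T^-2] — X = a (acceleration).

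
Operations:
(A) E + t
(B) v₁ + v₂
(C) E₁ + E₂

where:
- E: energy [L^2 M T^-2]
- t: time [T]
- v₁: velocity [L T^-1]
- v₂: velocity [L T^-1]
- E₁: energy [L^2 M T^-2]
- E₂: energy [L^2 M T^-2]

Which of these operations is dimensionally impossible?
(A) E + t

(A) E + t: E [L^2 M T^-2] and t [T] — different dimensions cannot be added/subtracted ✗
(B) v₁ + v₂: v₁ [L T^-1] and v₂ [L T^-1] — same dimensions ✓
(C) E₁ + E₂: E₁ [L^2 M T^-2] and E₂ [L^2 M T^-2] — same dimensions ✓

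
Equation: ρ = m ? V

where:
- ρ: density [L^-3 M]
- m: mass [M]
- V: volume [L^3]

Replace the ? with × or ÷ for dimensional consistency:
division (÷): ρ = m ÷ V

ρ [L^-3 M]; m [M]; V [L^3].
m × V → [L^3 M] ✗
m ÷ V → [L^-3 M] ✓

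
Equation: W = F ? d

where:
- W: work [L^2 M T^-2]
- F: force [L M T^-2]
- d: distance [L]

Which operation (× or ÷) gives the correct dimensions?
multiplication (×): W = F × d

W [L^2 M T^-2]; F [L M T^-2]; d [L].
F × d → [L^2 M T^-2] ✓
F ÷ d → [M T^-2] ✗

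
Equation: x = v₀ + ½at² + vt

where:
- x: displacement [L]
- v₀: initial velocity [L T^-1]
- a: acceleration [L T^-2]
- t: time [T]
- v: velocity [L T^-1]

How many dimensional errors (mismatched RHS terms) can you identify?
1

LHS x: [L]
- v₀: [L T^-1] ✗
- ½at²: [L] ✓
- vt: [L] ✓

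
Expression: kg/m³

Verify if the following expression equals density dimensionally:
Yes

The expression kg/m³ has dimensions [L^-3 M], which is exactly density [L^-3 M].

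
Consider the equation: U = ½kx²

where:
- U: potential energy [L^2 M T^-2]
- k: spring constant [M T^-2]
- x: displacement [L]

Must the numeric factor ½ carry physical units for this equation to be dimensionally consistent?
No

U has dimensions [L^2 M T^-2] and kx² already has dimensions [L^2 M T^-2], so the equation balances without ½ contributing any dimensions. ½ is a pure (dimensionless) number; changing or removing it would not affect dimensional consistency.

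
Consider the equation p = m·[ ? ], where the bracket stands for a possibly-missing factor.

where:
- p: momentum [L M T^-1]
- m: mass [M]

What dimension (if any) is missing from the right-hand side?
[L T^-1] — velocity (e.g. v)

p has dimensions [L M T^-1]; m has dimensions [M].
The bracketed factor must supply [L M T^-1] / [M] = [L T^-1].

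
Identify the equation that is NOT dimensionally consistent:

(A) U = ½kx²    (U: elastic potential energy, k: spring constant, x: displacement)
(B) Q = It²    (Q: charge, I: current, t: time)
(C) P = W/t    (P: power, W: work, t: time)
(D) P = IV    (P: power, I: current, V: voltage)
(B) Q = It²

The equation (B) Q = It² is dimensionally incorrect.

LHS (Q): [I T]
RHS (It²): [I T^2] ✗

The dimensions do not match. The other three equations balance.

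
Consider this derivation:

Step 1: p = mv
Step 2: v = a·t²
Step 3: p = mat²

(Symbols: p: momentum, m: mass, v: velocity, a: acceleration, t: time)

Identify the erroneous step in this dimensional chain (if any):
Step 2

Step 1: p = mv → LHS [L M T^-1], RHS [L M T^-1] ✓
Step 2: v = a·t² → LHS [L T^-1], RHS [L] ✗

The first dimensional inconsistency appears in step 2: v = a·t²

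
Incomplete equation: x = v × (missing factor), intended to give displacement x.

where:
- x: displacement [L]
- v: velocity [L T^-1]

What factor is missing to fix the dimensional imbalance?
t (time), dimensions [T]

x has dimensions [L] and v has dimensions [L T^-1].
The missing factor must have dimensions [L] / [L T^-1] = [T], i.e. time (t).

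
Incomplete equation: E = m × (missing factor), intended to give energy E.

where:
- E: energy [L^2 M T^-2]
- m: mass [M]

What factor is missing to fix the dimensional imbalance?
v² (velocity squared), dimensions [L^2 T^-2]

E has dimensions [L^2 M T^-2] and m has dimensions [M].
The missing factor must have dimensions [L^2 M T^-2] / [M] = [L^2 T^-2], i.e. velocity squared (v²).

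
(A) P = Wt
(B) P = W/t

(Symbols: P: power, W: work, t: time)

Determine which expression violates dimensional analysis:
(A)

(A) P = Wt: LHS [L^2 M T^-3], RHS [L^2 M T^-1] ✗
(B) P = W/t: LHS [L^2 M T^-3], RHS [L^2 M T^-3] ✓

Expression (A) P = Wt is dimensionally incorrect.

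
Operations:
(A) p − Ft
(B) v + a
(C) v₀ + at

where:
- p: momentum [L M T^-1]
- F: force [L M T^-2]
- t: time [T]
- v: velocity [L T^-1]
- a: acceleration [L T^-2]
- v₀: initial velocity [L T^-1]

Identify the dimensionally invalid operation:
(B) v + a

(A) p − Ft: p [L M T^-1] and Ft [L M T^-1] — same dimensions ✓
(B) v + a: v [L T^-1] and a [L T^-2] — different dimensions cannot be added/subtracted ✗
(C) v₀ + at: v₀ [L T^-1] and at [L T^-1] — same dimensions ✓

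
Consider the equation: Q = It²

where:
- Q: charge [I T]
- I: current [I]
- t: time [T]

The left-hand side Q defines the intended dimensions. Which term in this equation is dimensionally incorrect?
The right-hand side term It²

Q has dimensions [I T], but It² has dimensions [I T^2], so the term It² is dimensionally wrong for Q.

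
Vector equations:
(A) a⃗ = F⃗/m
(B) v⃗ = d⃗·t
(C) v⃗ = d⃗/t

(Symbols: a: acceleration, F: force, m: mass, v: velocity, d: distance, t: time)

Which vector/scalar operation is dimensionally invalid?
(B) v⃗ = d⃗·t

(A) a⃗ = F⃗/m: LHS [L T^-2], RHS [L T^-2] ✓ — force (vector) divided by mass (scalar)
(B) v⃗ = d⃗·t: LHS [L T^-1], RHS [L T] ✗ — velocity is displacement per time; should be d⃗/t
(C) v⃗ = d⃗/t: LHS [L T^-1], RHS [L T^-1] ✓ — displacement (vector) divided by time (scalar)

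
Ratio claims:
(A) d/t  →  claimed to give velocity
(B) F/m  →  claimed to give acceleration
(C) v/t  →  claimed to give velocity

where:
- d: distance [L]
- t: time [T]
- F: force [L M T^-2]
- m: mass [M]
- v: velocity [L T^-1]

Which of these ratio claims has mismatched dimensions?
(C) v/t does not give velocity

(A) d/t: [L T^-1] = velocity [L T^-1] ✓
(B) F/m: [L T^-2] = acceleration [L T^-2] ✓
(C) v/t: [L T^-2] ≠ velocity [L T^-1] ✗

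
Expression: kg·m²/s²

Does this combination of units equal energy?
Yes

The expression kg·m²/s² has dimensions [L^2 M T^-2], which is exactly energy [L^2 M T^-2].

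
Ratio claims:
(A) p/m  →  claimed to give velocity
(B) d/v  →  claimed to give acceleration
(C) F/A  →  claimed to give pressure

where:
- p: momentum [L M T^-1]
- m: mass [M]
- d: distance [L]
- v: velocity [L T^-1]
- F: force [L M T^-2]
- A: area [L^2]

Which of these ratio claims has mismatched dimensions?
(B) d/v does not give acceleration

(A) p/m: [L T^-1] = velocity [L T^-1] ✓
(B) d/v: [T] ≠ acceleration [L T^-2] ✗
(C) F/A: [L^-1 M T^-2] = pressure [L^-1 M T^-2] ✓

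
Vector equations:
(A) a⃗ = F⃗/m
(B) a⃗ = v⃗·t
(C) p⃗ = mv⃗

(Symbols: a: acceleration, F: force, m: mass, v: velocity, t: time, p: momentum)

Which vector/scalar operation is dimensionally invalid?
(B) a⃗ = v⃗·t

(A) a⃗ = F⃗/m: LHS [L T^-2], RHS [L T^-2] ✓ — force (vector) divided by mass (scalar)
(B) a⃗ = v⃗·t: LHS [L T^-2], RHS [L] ✗ — acceleration is velocity per time; should be v⃗/t
(C) p⃗ = mv⃗: LHS [L M T^-1], RHS [L M T^-1] ✓ — mass (scalar) times velocity (vector)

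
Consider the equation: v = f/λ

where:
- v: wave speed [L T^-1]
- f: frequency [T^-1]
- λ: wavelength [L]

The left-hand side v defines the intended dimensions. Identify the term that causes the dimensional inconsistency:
The right-hand side term f/λ

v has dimensions [L T^-1], but f/λ has dimensions [L^-1 T^-1], so the term f/λ is dimensionally wrong for v.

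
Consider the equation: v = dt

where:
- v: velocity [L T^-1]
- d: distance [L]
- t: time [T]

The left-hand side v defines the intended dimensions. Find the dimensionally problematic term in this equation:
The right-hand side term dt

v has dimensions [L T^-1], but dt has dimensions [L T], so the term dt is dimensionally wrong for v.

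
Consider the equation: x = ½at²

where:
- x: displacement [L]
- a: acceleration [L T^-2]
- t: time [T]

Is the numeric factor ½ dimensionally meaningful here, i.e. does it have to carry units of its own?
No

x has dimensions [L] and at² already has dimensions [L], so the equation balances without ½ contributing any dimensions. ½ is a pure (dimensionless) number; changing or removing it would not affect dimensional consistency.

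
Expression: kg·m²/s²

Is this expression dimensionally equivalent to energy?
Yes

The expression kg·m²/s² has dimensions [L^2 M T^-2], which is exactly energy [L^2 M T^-2].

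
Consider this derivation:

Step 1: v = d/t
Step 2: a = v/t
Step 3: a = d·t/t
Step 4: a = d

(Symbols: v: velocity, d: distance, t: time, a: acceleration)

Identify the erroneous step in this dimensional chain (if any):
Step 3

Step 1: v = d/t → LHS [L T^-1], RHS [L T^-1] ✓
Step 2: a = v/t → LHS [L T^-2], RHS [L T^-2] ✓
Step 3: a = d·t/t → LHS [L T^-2], RHS [L] ✗

The first dimensional inconsistency appears in step 3: a = d·t/t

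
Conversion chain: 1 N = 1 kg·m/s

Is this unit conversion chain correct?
The chain is incorrect (it contains an error).

Incorrect: Newton is kg·m/s², not kg·m/s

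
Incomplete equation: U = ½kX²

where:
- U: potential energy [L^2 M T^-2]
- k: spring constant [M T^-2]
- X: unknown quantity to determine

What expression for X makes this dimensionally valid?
X = x (displacement), dimensions [L]

U has dimensions [L^2 M T^-2]; the rest of the RHS (½k) has dimensions [M T^-2].
So X² must have dimensions [L^2], i.e. X has dimensions [L] — X = x (displacement).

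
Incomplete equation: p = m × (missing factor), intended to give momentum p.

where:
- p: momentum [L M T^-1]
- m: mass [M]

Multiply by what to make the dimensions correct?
v (velocity), dimensions [L T^-1]

p has dimensions [L M T^-1] and m has dimensions [M].
The missing factor must have dimensions [L M T^-1] / [M] = [L T^-1], i.e. velocity (v).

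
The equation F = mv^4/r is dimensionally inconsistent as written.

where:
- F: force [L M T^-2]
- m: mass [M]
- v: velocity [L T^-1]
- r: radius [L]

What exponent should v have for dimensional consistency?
The exponent of v should be 2: F = mv^2/r

The LHS F has dimensions [L M T^-2]; v has dimensions [L T^-1].
As written, the RHS mv^4/r (exponent 4 on v) has dimensions [L^3 M T^-4], which does not match.
With exponent 2, the RHS mv^2/r has dimensions [L M T^-2], matching the LHS.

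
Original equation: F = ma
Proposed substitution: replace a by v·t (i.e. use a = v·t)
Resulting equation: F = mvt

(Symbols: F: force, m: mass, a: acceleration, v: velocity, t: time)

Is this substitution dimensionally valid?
No

[a] = [L T^-2] and [v·t] = [L]. These differ, so the substitution replaces a quantity by one of different dimensions and the result F = mvt has LHS [L M T^-2] vs RHS [L M] — inconsistent.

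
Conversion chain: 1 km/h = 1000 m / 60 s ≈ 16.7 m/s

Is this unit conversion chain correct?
The chain is incorrect (it contains an error).

Incorrect: 1 h = 3600 s, not 60 s (1 km/h ≈ 0.278 m/s)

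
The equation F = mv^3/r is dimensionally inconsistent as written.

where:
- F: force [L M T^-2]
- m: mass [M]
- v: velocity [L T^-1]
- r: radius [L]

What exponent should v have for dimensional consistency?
The exponent of v should be 2: F = mv^2/r

The LHS F has dimensions [L M T^-2]; v has dimensions [L T^-1].
As written, the RHS mv^3/r (exponent 3 on v) has dimensions [L^2 M T^-3], which does not match.
With exponent 2, the RHS mv^2/r has dimensions [L M T^-2], matching the LHS.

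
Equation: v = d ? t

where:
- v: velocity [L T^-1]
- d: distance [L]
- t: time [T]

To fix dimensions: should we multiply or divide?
division (÷): v = d ÷ t

v [L T^-1]; d [L]; t [T].
d × t → [L T] ✗
d ÷ t → [L T^-1] ✓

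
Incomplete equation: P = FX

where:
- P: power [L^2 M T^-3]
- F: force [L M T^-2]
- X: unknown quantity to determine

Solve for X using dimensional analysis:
X = v (velocity), dimensions [L T^-1]

P has dimensions [L^2 M T^-3]; the rest of the RHS (F) has dimensions [L M T^-2].
So X must have dimensions [L T^-1] — X = v (velocity).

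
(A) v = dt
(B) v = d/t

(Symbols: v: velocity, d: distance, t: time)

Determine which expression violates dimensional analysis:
(A)

(A) v = dt: LHS [L T^-1], RHS [L T] ✗
(B) v = d/t: LHS [L T^-1], RHS [L T^-1] ✓

Expression (A) v = dt is dimensionally incorrect.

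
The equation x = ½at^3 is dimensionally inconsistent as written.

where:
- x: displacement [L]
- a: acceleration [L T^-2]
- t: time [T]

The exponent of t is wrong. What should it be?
The exponent of t should be 2: x = ½at^2

The LHS x has dimensions [L]; t has dimensions [T].
As written, the RHS ½at^3 (exponent 3 on t) has dimensions [L T], which does not match.
With exponent 2, the RHS ½at^2 has dimensions [L], matching the LHS.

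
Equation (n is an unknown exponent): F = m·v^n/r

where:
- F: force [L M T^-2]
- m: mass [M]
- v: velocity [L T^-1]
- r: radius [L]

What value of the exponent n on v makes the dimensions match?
n = 2

F has dimensions [L M T^-2]; v has dimensions [L T^-1].
The rest of the RHS has dimensions [L^-1 M], so v^n must supply [L^2 T^-2].
With n = 2: m·v^2/r has dimensions [L M T^-2], matching the LHS ✓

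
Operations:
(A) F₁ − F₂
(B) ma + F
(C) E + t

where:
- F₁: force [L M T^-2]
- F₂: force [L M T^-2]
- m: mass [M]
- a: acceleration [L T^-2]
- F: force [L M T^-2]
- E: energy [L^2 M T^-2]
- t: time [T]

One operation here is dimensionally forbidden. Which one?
(C) E + t

(A) F₁ − F₂: F₁ [L M T^-2] and F₂ [L M T^-2] — same dimensions ✓
(B) ma + F: ma [L M T^-2] and F [L M T^-2] — same dimensions ✓
(C) E + t: E [L^2 M T^-2] and t [T] — different dimensions cannot be added/subtracted ✗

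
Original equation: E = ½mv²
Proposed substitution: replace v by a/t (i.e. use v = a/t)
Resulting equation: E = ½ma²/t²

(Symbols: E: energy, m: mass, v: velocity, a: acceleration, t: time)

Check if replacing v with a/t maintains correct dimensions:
No

[v] = [L T^-1] and [a/t] = [L T^-3]. These differ, so the substitution replaces a quantity by one of different dimensions and the result E = ½ma²/t² has LHS [L^2 M T^-2] vs RHS [L^2 M T^-6] — inconsistent.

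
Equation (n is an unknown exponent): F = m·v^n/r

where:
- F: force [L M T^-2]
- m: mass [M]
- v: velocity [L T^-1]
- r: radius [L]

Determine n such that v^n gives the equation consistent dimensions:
n = 2

F has dimensions [L M T^-2]; v has dimensions [L T^-1].
The rest of the RHS has dimensions [L^-1 M], so v^n must supply [L^2 T^-2].
With n = 2: m·v^2/r has dimensions [L M T^-2], matching the LHS ✓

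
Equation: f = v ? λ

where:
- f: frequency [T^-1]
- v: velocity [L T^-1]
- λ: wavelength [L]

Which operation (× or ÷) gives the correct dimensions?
division (÷): f = v ÷ λ

f [T^-1]; v [L T^-1]; λ [L].
v × λ → [L^2 T^-1] ✗
v ÷ λ → [T^-1] ✓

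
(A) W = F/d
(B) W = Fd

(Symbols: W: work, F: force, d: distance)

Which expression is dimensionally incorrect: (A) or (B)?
(A)

(A) W = F/d: LHS [L^2 M T^-2], RHS [M T^-2] ✗
(B) W = Fd: LHS [L^2 M T^-2], RHS [L^2 M T^-2] ✓

Expression (A) W = F/d is dimensionally incorrect.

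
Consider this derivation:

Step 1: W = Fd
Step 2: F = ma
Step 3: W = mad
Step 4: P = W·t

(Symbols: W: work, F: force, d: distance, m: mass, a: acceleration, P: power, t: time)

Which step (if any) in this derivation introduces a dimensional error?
Step 4

Step 1: W = Fd → LHS [L^2 M T^-2], RHS [L^2 M T^-2] ✓
Step 2: F = ma → LHS [L M T^-2], RHS [L M T^-2] ✓
Step 3: W = mad → LHS [L^2 M T^-2], RHS [L^2 M T^-2] ✓
Step 4: P = W·t → LHS [L^2 M T^-3], RHS [L^2 M T^-1] ✗

The first dimensional inconsistency appears in step 4: P = W·t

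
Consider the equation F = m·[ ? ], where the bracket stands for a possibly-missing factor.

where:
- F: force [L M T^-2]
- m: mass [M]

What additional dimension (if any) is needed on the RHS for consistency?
[L T^-2] — acceleration (e.g. a)

F has dimensions [L M T^-2]; m has dimensions [M].
The bracketed factor must supply [L M T^-2] / [M] = [L T^-2].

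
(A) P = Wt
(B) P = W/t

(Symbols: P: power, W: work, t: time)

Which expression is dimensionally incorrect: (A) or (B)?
(A)

(A) P = Wt: LHS [L^2 M T^-3], RHS [L^2 M T^-1] ✗
(B) P = W/t: LHS [L^2 M T^-3], RHS [L^2 M T^-3] ✓

Expression (A) P = Wt is dimensionally incorrect.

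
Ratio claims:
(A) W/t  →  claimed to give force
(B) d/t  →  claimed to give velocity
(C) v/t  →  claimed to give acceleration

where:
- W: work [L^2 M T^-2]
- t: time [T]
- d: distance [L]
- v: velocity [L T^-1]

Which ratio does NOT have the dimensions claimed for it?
(A) W/t does not give force

(A) W/t: [L^2 M T^-3] ≠ force [L M T^-2] ✗
(B) d/t: [L T^-1] = velocity [L T^-1] ✓
(C) v/t: [L T^-2] = acceleration [L T^-2] ✓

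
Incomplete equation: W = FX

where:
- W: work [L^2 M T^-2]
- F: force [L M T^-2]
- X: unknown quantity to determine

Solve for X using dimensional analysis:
X = d (distance), dimensions [L]

W has dimensions [L^2 M T^-2]; the rest of the RHS (F) has dimensions [L M T^-2].
So X must have dimensions [L] — X = d (distance).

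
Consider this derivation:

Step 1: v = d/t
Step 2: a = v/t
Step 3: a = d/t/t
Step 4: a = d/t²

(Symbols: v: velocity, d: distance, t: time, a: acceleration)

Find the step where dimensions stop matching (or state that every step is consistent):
No step introduces an error — all steps are dimensionally consistent.

Step 1: v = d/t → LHS [L T^-1], RHS [L T^-1] ✓
Step 2: a = v/t → LHS [L T^-2], RHS [L T^-2] ✓
Step 3: a = d/t/t → LHS [L T^-2], RHS [L T^-2] ✓
Step 4: a = d/t² → LHS [L T^-2], RHS [L T^-2] ✓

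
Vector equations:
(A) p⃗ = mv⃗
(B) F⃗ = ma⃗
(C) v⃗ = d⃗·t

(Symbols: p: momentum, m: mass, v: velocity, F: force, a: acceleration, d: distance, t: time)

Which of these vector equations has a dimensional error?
(C) v⃗ = d⃗·t

(A) p⃗ = mv⃗: LHS [L M T^-1], RHS [L M T^-1] ✓ — mass (scalar) times velocity (vector)
(B) F⃗ = ma⃗: LHS [L M T^-2], RHS [L M T^-2] ✓ — Force and acceleration are vectors, mass is a scalar
(C) v⃗ = d⃗·t: LHS [L T^-1], RHS [L T] ✗ — velocity is displacement per time; should be d⃗/t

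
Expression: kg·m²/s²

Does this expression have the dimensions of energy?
Yes

The expression kg·m²/s² has dimensions [L^2 M T^-2], which is exactly energy [L^2 M T^-2].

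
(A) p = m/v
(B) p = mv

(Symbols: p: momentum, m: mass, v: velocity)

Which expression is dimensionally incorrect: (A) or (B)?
(A)

(A) p = m/v: LHS [L M T^-1], RHS [L^-1 M T] ✗
(B) p = mv: LHS [L M T^-1], RHS [L M T^-1] ✓

Expression (A) p = m/v is dimensionally incorrect.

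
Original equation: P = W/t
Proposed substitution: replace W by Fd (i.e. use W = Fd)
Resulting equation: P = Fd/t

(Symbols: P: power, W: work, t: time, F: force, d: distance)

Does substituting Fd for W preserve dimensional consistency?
Yes

[W] = [L^2 M T^-2] and [Fd] = [L^2 M T^-2]. These match, so the substitution replaces a quantity by one of the same dimensions and the result P = Fd/t has LHS [L^2 M T^-3] vs RHS [L^2 M T^-3] — still consistent.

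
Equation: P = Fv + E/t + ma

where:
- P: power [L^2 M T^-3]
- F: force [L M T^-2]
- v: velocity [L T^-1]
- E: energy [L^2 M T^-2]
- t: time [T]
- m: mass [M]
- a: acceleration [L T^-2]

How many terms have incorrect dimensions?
1

LHS P: [L^2 M T^-3]
- Fv: [L^2 M T^-3] ✓
- E/t: [L^2 M T^-3] ✓
- ma: [L M T^-2] ✗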